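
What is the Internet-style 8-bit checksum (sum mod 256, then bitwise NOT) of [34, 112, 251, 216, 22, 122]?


Sum = 757 mod 256 = 245
Complement = 10

10


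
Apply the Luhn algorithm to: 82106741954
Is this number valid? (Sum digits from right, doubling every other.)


Luhn sum = 44
44 mod 10 = 4

Invalid (Luhn sum mod 10 = 4)


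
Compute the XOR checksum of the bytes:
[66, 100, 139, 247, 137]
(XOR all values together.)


XOR chain: 66 ^ 100 ^ 139 ^ 247 ^ 137 = 211

211


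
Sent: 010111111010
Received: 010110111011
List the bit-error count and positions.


XOR: 000001000001

2 error(s) at position(s): 5, 11


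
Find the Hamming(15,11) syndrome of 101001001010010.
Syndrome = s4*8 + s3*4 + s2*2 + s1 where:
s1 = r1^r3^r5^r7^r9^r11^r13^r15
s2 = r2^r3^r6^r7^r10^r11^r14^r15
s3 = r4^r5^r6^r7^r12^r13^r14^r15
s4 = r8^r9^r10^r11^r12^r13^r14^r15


s1=0, s2=0, s3=0, s4=1

Syndrome = 8 (error at position 8)


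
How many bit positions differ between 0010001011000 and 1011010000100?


XOR: 1001011011100
Count of 1s: 7

7


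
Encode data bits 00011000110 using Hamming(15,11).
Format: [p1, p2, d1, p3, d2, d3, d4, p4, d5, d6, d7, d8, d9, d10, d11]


Parity bits: p1=1, p2=0, p3=1, p4=1

100100111000110


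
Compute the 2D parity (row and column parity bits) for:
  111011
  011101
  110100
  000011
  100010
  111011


Row parities: 101001
Column parities: 001000

Row P: 101001, Col P: 001000, Corner: 1


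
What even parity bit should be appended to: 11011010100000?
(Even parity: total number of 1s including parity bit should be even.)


Number of 1s in data: 6
Parity bit: 0

0


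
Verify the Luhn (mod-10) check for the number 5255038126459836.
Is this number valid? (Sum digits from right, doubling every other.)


Luhn sum = 72
72 mod 10 = 2

Invalid (Luhn sum mod 10 = 2)


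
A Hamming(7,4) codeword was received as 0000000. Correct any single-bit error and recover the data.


Syndrome = 0: no error detected

Data: 0000 (no errors)


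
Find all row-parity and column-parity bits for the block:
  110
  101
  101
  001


Row parities: 0001
Column parities: 111

Row P: 0001, Col P: 111, Corner: 1


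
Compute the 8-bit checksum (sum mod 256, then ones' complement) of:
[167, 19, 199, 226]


Sum = 611 mod 256 = 99
Complement = 156

156


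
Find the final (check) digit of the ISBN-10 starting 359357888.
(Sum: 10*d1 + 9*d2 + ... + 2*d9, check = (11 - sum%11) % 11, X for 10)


Weighted sum: 305
305 mod 11 = 8

Check digit: 3


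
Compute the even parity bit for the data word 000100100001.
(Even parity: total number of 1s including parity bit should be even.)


Number of 1s in data: 3
Parity bit: 1

1


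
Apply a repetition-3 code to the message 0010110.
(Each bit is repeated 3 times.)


Each bit -> 3 copies

000000111000111111000


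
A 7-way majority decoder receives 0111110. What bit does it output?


Ones: 5 out of 7
Threshold: 4

1 (5/7 voted 1)


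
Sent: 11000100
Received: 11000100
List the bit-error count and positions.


XOR: 00000000

0 errors (received matches sent)


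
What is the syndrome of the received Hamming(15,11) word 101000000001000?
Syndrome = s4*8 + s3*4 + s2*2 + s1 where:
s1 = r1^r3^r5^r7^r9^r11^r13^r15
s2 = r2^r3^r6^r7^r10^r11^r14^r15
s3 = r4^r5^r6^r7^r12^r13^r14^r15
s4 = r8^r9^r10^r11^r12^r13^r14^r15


s1=0, s2=1, s3=1, s4=1

Syndrome = 14 (error at position 14)


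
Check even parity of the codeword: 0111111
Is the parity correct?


Number of 1s: 6

Yes, parity is correct (6 ones)


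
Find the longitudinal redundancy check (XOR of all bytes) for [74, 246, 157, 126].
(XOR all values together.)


XOR chain: 74 ^ 246 ^ 157 ^ 126 = 95

95


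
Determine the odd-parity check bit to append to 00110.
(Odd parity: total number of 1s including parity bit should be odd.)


Number of 1s in data: 2
Parity bit: 1

1


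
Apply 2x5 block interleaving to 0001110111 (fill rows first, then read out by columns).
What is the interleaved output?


Matrix:
  00011
  10111
Read columns: 0100011111

0100011111


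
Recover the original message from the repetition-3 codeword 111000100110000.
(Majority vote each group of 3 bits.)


Groups: 111, 000, 100, 110, 000
Majority votes: 10010

10010


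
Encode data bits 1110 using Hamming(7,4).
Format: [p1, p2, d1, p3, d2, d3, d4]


Parity bits: p1=0, p2=0, p3=0

0010110


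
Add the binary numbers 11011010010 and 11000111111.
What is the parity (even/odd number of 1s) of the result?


11011010010 = 1746
11000111111 = 1599
Sum = 3345 = 110100010001
1s count = 5

odd parity (5 ones in 110100010001)


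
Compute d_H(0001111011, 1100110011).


XOR: 1101001000
Count of 1s: 4

4


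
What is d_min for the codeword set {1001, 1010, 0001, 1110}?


Comparing all pairs, minimum distance: 1
Can detect 0 errors, correct 0 errors

1


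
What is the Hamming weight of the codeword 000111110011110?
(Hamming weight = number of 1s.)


Counting 1s in 000111110011110

9


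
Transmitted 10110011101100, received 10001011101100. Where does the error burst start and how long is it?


XOR: 00111000000000

Burst at position 2, length 3


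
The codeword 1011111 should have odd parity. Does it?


Number of 1s: 6

No, parity error (6 ones)


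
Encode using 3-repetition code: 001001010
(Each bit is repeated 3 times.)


Each bit -> 3 copies

000000111000000111000111000


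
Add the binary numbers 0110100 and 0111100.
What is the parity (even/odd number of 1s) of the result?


0110100 = 52
0111100 = 60
Sum = 112 = 1110000
1s count = 3

odd parity (3 ones in 1110000)


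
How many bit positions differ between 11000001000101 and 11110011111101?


XOR: 00110010111000
Count of 1s: 6

6


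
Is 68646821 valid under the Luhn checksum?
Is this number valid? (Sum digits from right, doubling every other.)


Luhn sum = 34
34 mod 10 = 4

Invalid (Luhn sum mod 10 = 4)


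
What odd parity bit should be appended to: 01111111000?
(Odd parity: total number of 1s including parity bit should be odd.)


Number of 1s in data: 7
Parity bit: 0

0


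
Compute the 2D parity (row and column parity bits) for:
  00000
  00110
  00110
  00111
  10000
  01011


Row parities: 000111
Column parities: 11100

Row P: 000111, Col P: 11100, Corner: 1


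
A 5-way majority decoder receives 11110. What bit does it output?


Ones: 4 out of 5
Threshold: 3

1 (4/5 voted 1)


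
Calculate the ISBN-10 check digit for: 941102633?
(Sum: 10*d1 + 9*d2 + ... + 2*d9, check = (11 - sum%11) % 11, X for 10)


Weighted sum: 190
190 mod 11 = 3

Check digit: 8


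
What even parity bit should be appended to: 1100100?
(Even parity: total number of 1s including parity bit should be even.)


Number of 1s in data: 3
Parity bit: 1

1


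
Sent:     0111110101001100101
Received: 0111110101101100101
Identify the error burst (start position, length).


XOR: 0000000000100000000

Burst at position 10, length 1


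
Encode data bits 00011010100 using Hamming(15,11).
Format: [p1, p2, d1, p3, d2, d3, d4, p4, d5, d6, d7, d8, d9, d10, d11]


Parity bits: p1=0, p2=0, p3=0, p4=1

000000111010100


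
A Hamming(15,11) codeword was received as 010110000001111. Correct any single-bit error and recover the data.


Syndrome = 3: error at position 3

Data: 11000001111 (corrected bit 3)


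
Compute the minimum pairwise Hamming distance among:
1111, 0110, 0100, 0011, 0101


Comparing all pairs, minimum distance: 1
Can detect 0 errors, correct 0 errors

1


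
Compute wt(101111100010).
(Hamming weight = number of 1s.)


Counting 1s in 101111100010

7


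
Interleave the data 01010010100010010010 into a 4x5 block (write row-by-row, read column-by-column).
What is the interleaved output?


Matrix:
  01010
  01010
  00100
  10010
Read columns: 00011100001011010000

00011100001011010000


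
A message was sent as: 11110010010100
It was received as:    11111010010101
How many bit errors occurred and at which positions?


XOR: 00001000000001

2 error(s) at position(s): 4, 13


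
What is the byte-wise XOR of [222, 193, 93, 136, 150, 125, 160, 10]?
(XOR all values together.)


XOR chain: 222 ^ 193 ^ 93 ^ 136 ^ 150 ^ 125 ^ 160 ^ 10 = 139

139


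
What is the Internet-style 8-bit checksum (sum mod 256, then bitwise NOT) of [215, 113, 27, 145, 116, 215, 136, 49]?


Sum = 1016 mod 256 = 248
Complement = 7

7


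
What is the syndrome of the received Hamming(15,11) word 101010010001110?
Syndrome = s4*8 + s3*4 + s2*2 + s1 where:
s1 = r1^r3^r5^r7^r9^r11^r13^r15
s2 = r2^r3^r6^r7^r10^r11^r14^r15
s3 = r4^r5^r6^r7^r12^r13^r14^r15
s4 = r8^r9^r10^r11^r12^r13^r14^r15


s1=0, s2=0, s3=0, s4=0

Syndrome = 0 (no error)


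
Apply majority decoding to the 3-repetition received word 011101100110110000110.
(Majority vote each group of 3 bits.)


Groups: 011, 101, 100, 110, 110, 000, 110
Majority votes: 1101101

1101101


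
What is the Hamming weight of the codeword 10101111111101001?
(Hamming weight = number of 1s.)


Counting 1s in 10101111111101001

12


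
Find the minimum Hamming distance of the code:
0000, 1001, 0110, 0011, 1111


Comparing all pairs, minimum distance: 2
Can detect 1 errors, correct 0 errors

2


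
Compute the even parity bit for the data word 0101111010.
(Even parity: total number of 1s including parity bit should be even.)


Number of 1s in data: 6
Parity bit: 0

0


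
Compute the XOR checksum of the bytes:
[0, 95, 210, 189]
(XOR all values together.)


XOR chain: 0 ^ 95 ^ 210 ^ 189 = 48

48


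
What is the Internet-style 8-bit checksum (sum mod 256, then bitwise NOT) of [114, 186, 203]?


Sum = 503 mod 256 = 247
Complement = 8

8


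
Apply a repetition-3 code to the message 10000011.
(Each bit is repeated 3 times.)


Each bit -> 3 copies

111000000000000000111111


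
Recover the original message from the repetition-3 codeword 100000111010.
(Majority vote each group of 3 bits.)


Groups: 100, 000, 111, 010
Majority votes: 0010

0010


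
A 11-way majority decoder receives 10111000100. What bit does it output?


Ones: 5 out of 11
Threshold: 6

0 (5/11 voted 1)


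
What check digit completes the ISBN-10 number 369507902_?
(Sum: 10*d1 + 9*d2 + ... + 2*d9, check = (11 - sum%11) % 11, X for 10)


Weighted sum: 266
266 mod 11 = 2

Check digit: 9


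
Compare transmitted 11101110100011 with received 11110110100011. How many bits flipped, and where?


XOR: 00011000000000

2 error(s) at position(s): 3, 4


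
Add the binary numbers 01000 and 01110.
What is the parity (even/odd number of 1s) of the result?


01000 = 8
01110 = 14
Sum = 22 = 10110
1s count = 3

odd parity (3 ones in 10110)


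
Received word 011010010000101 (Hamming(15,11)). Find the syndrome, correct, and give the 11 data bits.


Syndrome = 14: error at position 14

Data: 11000000111 (corrected bit 14)


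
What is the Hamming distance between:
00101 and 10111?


XOR: 10010
Count of 1s: 2

2


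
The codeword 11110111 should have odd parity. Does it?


Number of 1s: 7

Yes, parity is correct (7 ones)


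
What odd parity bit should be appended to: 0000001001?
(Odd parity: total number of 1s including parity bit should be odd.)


Number of 1s in data: 2
Parity bit: 1

1


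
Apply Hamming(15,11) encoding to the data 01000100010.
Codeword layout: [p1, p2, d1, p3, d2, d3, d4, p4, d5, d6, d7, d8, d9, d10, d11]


Parity bits: p1=1, p2=0, p3=0, p4=0

100010000100010


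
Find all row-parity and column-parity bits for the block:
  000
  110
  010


Row parities: 001
Column parities: 100

Row P: 001, Col P: 100, Corner: 1


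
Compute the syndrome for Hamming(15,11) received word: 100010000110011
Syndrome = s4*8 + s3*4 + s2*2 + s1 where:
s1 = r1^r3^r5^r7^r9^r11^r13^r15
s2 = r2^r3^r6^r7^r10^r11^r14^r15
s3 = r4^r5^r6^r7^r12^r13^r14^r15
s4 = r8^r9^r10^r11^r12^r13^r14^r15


s1=0, s2=0, s3=1, s4=0

Syndrome = 4 (error at position 4)


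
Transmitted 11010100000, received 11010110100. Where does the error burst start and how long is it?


XOR: 00000010100

Burst at position 6, length 3


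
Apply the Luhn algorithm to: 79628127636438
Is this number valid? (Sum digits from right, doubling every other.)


Luhn sum = 65
65 mod 10 = 5

Invalid (Luhn sum mod 10 = 5)


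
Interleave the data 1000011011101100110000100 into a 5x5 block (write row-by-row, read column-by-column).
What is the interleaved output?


Matrix:
  10000
  11011
  10110
  01100
  00100
Read columns: 1110001010001110110001000

1110001010001110110001000


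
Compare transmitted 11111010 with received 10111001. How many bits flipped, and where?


XOR: 01000011

3 error(s) at position(s): 1, 6, 7


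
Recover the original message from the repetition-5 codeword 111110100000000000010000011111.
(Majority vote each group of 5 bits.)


Groups: 11111, 01000, 00000, 00001, 00000, 11111
Majority votes: 100001

100001


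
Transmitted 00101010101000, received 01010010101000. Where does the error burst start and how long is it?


XOR: 01111000000000

Burst at position 1, length 4


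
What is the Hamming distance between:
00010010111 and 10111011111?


XOR: 10101001000
Count of 1s: 4

4


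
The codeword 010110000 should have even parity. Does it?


Number of 1s: 3

No, parity error (3 ones)


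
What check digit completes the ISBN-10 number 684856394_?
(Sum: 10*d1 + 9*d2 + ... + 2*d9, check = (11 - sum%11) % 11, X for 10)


Weighted sum: 327
327 mod 11 = 8

Check digit: 3


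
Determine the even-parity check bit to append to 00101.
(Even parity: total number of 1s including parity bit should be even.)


Number of 1s in data: 2
Parity bit: 0

0


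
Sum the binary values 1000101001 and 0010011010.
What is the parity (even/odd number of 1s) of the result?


1000101001 = 553
0010011010 = 154
Sum = 707 = 1011000011
1s count = 5

odd parity (5 ones in 1011000011)


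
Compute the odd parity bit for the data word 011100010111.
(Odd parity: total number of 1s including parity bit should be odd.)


Number of 1s in data: 7
Parity bit: 0

0


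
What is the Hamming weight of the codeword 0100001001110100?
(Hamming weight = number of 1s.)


Counting 1s in 0100001001110100

6


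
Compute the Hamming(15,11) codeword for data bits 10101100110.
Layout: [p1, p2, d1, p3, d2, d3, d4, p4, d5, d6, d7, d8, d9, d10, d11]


Parity bits: p1=1, p2=0, p3=1, p4=0

101101001100110


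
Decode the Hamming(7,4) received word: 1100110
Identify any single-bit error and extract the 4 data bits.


Syndrome = 0: no error detected

Data: 0110 (no errors)


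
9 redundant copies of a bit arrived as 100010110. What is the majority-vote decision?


Ones: 4 out of 9
Threshold: 5

0 (4/9 voted 1)


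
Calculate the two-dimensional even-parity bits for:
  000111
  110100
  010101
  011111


Row parities: 1111
Column parities: 111001

Row P: 1111, Col P: 111001, Corner: 0


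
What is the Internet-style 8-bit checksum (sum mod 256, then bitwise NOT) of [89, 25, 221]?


Sum = 335 mod 256 = 79
Complement = 176

176


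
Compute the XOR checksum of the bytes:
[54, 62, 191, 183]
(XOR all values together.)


XOR chain: 54 ^ 62 ^ 191 ^ 183 = 0

0


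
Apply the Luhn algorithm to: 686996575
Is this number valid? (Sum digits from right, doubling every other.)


Luhn sum = 55
55 mod 10 = 5

Invalid (Luhn sum mod 10 = 5)


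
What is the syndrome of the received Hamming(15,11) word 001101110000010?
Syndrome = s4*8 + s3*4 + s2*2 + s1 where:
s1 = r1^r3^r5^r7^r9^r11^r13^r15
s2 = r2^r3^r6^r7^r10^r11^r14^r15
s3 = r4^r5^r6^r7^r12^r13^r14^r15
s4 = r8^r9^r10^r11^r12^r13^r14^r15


s1=0, s2=0, s3=0, s4=0

Syndrome = 0 (no error)


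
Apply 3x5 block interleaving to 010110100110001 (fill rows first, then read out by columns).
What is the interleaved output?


Matrix:
  01011
  01001
  10001
Read columns: 001110000100111

001110000100111


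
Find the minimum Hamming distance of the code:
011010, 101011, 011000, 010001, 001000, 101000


Comparing all pairs, minimum distance: 1
Can detect 0 errors, correct 0 errors

1


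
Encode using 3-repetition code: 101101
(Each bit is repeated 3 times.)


Each bit -> 3 copies

111000111111000111


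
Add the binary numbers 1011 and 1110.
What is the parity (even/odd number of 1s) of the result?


1011 = 11
1110 = 14
Sum = 25 = 11001
1s count = 3

odd parity (3 ones in 11001)


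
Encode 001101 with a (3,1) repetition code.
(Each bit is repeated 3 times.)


Each bit -> 3 copies

000000111111000111


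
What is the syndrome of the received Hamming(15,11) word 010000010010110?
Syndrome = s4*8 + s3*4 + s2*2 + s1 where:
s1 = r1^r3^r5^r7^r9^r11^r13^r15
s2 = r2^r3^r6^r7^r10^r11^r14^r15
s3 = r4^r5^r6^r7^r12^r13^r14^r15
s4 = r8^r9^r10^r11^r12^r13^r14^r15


s1=0, s2=1, s3=0, s4=0

Syndrome = 2 (error at position 2)


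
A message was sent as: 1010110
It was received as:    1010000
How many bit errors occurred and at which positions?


XOR: 0000110

2 error(s) at position(s): 4, 5


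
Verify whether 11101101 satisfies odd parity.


Number of 1s: 6

No, parity error (6 ones)


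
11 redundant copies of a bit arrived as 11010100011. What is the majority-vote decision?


Ones: 6 out of 11
Threshold: 6

1 (6/11 voted 1)


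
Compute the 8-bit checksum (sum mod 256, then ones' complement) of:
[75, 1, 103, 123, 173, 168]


Sum = 643 mod 256 = 131
Complement = 124

124


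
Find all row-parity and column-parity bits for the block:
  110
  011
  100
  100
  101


Row parities: 00110
Column parities: 000

Row P: 00110, Col P: 000, Corner: 0


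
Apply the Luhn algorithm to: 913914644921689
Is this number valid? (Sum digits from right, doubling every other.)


Luhn sum = 85
85 mod 10 = 5

Invalid (Luhn sum mod 10 = 5)


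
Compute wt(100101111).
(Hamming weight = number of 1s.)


Counting 1s in 100101111

6


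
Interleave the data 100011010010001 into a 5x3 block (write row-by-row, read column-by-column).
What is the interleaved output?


Matrix:
  100
  011
  010
  010
  001
Read columns: 100000111001001

100000111001001


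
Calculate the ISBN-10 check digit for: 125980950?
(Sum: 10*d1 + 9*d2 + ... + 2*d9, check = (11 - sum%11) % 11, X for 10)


Weighted sum: 230
230 mod 11 = 10

Check digit: 1


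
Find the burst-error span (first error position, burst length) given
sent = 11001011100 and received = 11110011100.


XOR: 00111000000

Burst at position 2, length 3


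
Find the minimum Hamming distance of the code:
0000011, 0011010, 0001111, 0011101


Comparing all pairs, minimum distance: 2
Can detect 1 errors, correct 0 errors

2


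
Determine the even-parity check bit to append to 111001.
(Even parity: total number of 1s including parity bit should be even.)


Number of 1s in data: 4
Parity bit: 0

0


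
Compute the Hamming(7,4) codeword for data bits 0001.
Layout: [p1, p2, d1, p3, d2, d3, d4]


Parity bits: p1=1, p2=1, p3=1

1101001


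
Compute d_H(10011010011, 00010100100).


XOR: 10001110111
Count of 1s: 7

7


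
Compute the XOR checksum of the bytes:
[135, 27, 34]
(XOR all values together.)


XOR chain: 135 ^ 27 ^ 34 = 190

190


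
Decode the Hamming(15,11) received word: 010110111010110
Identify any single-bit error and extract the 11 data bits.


Syndrome = 13: error at position 13

Data: 01011010010 (corrected bit 13)


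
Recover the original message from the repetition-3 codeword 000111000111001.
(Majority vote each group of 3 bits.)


Groups: 000, 111, 000, 111, 001
Majority votes: 01010

01010


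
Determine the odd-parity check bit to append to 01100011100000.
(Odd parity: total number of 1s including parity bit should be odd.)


Number of 1s in data: 5
Parity bit: 0

0


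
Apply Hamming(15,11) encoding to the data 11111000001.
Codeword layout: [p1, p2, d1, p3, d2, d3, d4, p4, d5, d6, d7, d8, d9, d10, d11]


Parity bits: p1=1, p2=0, p3=0, p4=0

101011101000001


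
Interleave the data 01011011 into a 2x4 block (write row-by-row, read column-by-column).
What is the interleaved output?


Matrix:
  0101
  1011
Read columns: 01100111

01100111


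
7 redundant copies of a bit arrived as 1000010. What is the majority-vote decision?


Ones: 2 out of 7
Threshold: 4

0 (2/7 voted 1)


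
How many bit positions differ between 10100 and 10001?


XOR: 00101
Count of 1s: 2

2


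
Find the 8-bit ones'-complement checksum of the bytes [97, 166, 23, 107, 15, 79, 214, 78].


Sum = 779 mod 256 = 11
Complement = 244

244


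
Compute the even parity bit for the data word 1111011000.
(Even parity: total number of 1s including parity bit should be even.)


Number of 1s in data: 6
Parity bit: 0

0


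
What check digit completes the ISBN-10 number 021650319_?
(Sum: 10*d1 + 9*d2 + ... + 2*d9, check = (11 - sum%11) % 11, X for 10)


Weighted sum: 131
131 mod 11 = 10

Check digit: 1


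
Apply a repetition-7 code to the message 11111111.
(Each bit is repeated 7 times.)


Each bit -> 7 copies

11111111111111111111111111111111111111111111111111111111


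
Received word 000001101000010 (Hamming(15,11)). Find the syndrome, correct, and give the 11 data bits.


Syndrome = 6: error at position 6

Data: 00011000010 (corrected bit 6)


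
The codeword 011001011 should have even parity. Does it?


Number of 1s: 5

No, parity error (5 ones)


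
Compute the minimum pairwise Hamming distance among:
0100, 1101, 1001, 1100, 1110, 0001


Comparing all pairs, minimum distance: 1
Can detect 0 errors, correct 0 errors

1


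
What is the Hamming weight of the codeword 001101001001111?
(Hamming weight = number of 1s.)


Counting 1s in 001101001001111

8


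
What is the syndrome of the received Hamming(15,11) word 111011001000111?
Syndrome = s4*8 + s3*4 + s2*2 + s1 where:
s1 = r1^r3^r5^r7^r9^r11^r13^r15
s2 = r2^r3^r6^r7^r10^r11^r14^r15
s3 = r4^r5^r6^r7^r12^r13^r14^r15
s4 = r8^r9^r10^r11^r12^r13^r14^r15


s1=0, s2=1, s3=1, s4=0

Syndrome = 6 (error at position 6)


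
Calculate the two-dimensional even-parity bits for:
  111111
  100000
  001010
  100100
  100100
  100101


Row parities: 010001
Column parities: 110000

Row P: 010001, Col P: 110000, Corner: 0


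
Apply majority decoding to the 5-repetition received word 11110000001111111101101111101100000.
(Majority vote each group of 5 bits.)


Groups: 11110, 00000, 11111, 11101, 10111, 11011, 00000
Majority votes: 1011110

1011110


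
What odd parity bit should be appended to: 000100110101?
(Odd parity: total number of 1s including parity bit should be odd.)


Number of 1s in data: 5
Parity bit: 0

0


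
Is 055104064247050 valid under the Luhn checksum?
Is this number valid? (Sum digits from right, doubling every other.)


Luhn sum = 37
37 mod 10 = 7

Invalid (Luhn sum mod 10 = 7)


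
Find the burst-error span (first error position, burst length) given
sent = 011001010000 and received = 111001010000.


XOR: 100000000000

Burst at position 0, length 1


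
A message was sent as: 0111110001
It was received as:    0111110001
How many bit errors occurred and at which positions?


XOR: 0000000000

0 errors (received matches sent)


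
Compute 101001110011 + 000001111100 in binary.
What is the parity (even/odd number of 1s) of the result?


101001110011 = 2675
000001111100 = 124
Sum = 2799 = 101011101111
1s count = 9

odd parity (9 ones in 101011101111)


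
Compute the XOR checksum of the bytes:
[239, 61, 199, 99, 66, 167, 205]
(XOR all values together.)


XOR chain: 239 ^ 61 ^ 199 ^ 99 ^ 66 ^ 167 ^ 205 = 94

94


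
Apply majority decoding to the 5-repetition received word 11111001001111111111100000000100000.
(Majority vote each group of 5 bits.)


Groups: 11111, 00100, 11111, 11111, 10000, 00001, 00000
Majority votes: 1011000

1011000


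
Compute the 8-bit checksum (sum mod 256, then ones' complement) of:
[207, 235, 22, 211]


Sum = 675 mod 256 = 163
Complement = 92

92


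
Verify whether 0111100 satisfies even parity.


Number of 1s: 4

Yes, parity is correct (4 ones)


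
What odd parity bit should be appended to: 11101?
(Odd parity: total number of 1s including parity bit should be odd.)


Number of 1s in data: 4
Parity bit: 1

1


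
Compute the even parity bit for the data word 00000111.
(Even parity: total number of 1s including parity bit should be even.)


Number of 1s in data: 3
Parity bit: 1

1


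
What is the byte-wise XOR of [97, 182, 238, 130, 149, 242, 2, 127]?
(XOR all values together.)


XOR chain: 97 ^ 182 ^ 238 ^ 130 ^ 149 ^ 242 ^ 2 ^ 127 = 161

161


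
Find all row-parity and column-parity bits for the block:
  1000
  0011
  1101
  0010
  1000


Row parities: 10111
Column parities: 1100

Row P: 10111, Col P: 1100, Corner: 0


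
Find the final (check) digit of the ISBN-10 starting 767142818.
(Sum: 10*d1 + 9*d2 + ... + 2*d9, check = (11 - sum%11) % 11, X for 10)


Weighted sum: 272
272 mod 11 = 8

Check digit: 3


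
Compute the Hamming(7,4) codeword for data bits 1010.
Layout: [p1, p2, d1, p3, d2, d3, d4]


Parity bits: p1=1, p2=0, p3=1

1011010


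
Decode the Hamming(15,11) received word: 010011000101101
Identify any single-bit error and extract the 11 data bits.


Syndrome = 5: error at position 5

Data: 00100101101 (corrected bit 5)


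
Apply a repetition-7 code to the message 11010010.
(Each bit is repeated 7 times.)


Each bit -> 7 copies

11111111111111000000011111110000000000000011111110000000


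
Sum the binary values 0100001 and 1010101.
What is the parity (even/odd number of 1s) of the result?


0100001 = 33
1010101 = 85
Sum = 118 = 1110110
1s count = 5

odd parity (5 ones in 1110110)


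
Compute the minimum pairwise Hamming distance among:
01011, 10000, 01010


Comparing all pairs, minimum distance: 1
Can detect 0 errors, correct 0 errors

1


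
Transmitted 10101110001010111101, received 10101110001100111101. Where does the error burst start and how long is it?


XOR: 00000000000110000000

Burst at position 11, length 2


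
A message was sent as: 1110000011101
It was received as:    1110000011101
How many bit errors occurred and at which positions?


XOR: 0000000000000

0 errors (received matches sent)


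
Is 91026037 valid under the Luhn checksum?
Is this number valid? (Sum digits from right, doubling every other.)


Luhn sum = 28
28 mod 10 = 8

Invalid (Luhn sum mod 10 = 8)


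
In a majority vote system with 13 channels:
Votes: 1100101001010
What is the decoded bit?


Ones: 6 out of 13
Threshold: 7

0 (6/13 voted 1)


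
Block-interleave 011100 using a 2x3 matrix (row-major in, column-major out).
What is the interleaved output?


Matrix:
  011
  100
Read columns: 011010

011010


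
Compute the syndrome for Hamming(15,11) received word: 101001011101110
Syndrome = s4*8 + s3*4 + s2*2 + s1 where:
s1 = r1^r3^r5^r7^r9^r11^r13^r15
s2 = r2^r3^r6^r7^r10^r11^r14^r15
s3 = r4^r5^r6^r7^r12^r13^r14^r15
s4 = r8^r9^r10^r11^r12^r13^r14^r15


s1=0, s2=0, s3=0, s4=0

Syndrome = 0 (no error)


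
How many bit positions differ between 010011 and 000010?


XOR: 010001
Count of 1s: 2

2


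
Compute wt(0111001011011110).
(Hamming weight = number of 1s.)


Counting 1s in 0111001011011110

10


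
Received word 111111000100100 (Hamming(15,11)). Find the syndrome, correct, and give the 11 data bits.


Syndrome = 0: no error detected

Data: 11100100100 (no errors)


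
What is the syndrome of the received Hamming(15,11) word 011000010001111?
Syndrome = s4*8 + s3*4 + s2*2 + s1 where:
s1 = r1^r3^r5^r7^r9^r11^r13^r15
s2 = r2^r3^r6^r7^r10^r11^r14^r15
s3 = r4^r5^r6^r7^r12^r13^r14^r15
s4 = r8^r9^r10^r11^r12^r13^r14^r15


s1=1, s2=0, s3=0, s4=1

Syndrome = 9 (error at position 9)


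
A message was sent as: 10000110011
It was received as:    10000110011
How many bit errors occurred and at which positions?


XOR: 00000000000

0 errors (received matches sent)


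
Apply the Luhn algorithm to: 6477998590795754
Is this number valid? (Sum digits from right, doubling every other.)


Luhn sum = 85
85 mod 10 = 5

Invalid (Luhn sum mod 10 = 5)


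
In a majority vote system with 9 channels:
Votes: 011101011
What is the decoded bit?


Ones: 6 out of 9
Threshold: 5

1 (6/9 voted 1)


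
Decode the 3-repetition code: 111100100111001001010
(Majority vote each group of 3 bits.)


Groups: 111, 100, 100, 111, 001, 001, 010
Majority votes: 1001000

1001000


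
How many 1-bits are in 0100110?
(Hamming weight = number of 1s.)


Counting 1s in 0100110

3


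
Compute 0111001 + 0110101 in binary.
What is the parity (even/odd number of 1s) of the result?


0111001 = 57
0110101 = 53
Sum = 110 = 1101110
1s count = 5

odd parity (5 ones in 1101110)


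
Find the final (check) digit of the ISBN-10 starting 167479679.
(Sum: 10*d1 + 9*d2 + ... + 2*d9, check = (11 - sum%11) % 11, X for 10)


Weighted sum: 298
298 mod 11 = 1

Check digit: X


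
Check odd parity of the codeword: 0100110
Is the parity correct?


Number of 1s: 3

Yes, parity is correct (3 ones)


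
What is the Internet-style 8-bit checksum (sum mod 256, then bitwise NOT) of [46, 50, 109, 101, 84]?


Sum = 390 mod 256 = 134
Complement = 121

121


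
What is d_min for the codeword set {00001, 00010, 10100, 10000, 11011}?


Comparing all pairs, minimum distance: 1
Can detect 0 errors, correct 0 errors

1


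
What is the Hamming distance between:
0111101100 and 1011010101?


XOR: 1100111001
Count of 1s: 6

6


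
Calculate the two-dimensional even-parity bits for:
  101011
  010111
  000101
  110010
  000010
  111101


Row parities: 000111
Column parities: 110100

Row P: 000111, Col P: 110100, Corner: 1


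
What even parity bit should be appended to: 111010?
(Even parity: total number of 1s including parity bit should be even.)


Number of 1s in data: 4
Parity bit: 0

0


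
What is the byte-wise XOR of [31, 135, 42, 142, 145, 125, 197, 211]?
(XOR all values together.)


XOR chain: 31 ^ 135 ^ 42 ^ 142 ^ 145 ^ 125 ^ 197 ^ 211 = 198

198


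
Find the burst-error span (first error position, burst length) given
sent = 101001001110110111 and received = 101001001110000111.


XOR: 000000000000110000

Burst at position 12, length 2


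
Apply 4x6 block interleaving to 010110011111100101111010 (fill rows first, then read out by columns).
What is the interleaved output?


Matrix:
  010110
  011111
  100101
  111010
Read columns: 001111010101111011010110

001111010101111011010110


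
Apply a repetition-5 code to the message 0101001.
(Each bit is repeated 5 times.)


Each bit -> 5 copies

00000111110000011111000000000011111


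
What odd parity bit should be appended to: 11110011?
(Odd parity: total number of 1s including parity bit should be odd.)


Number of 1s in data: 6
Parity bit: 1

1


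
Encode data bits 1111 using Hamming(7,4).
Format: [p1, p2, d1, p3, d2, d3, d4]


Parity bits: p1=1, p2=1, p3=1

1111111


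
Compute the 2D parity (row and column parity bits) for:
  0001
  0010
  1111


Row parities: 110
Column parities: 1100

Row P: 110, Col P: 1100, Corner: 0


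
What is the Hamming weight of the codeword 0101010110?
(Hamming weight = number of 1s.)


Counting 1s in 0101010110

5


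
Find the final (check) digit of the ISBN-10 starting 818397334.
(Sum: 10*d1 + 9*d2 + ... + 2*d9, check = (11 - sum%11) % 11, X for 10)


Weighted sum: 292
292 mod 11 = 6

Check digit: 5


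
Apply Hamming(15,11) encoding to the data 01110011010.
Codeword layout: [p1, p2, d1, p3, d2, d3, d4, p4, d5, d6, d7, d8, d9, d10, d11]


Parity bits: p1=1, p2=0, p3=1, p4=1

100111110011010


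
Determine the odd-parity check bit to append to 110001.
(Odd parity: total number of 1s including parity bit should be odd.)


Number of 1s in data: 3
Parity bit: 0

0


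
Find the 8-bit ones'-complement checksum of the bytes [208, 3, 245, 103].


Sum = 559 mod 256 = 47
Complement = 208

208


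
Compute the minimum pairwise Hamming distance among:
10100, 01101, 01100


Comparing all pairs, minimum distance: 1
Can detect 0 errors, correct 0 errors

1


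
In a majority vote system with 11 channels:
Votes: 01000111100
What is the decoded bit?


Ones: 5 out of 11
Threshold: 6

0 (5/11 voted 1)


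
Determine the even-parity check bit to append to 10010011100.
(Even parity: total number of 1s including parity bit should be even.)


Number of 1s in data: 5
Parity bit: 1

1


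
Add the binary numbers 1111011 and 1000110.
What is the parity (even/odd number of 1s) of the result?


1111011 = 123
1000110 = 70
Sum = 193 = 11000001
1s count = 3

odd parity (3 ones in 11000001)


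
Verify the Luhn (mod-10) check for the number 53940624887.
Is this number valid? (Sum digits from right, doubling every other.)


Luhn sum = 63
63 mod 10 = 3

Invalid (Luhn sum mod 10 = 3)


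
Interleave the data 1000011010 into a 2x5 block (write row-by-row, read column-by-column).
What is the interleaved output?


Matrix:
  10000
  11010
Read columns: 1101000100

1101000100


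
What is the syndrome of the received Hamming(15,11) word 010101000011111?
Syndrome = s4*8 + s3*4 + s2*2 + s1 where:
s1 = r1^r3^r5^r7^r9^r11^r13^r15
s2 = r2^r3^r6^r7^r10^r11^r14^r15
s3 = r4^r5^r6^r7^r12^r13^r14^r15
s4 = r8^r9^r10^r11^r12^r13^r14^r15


s1=1, s2=1, s3=0, s4=1

Syndrome = 11 (error at position 11)


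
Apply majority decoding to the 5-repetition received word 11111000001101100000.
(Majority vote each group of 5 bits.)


Groups: 11111, 00000, 11011, 00000
Majority votes: 1010

1010


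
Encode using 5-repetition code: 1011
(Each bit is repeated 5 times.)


Each bit -> 5 copies

11111000001111111111


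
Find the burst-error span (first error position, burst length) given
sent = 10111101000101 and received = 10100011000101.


XOR: 00011110000000

Burst at position 3, length 4


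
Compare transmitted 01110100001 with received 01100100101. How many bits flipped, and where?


XOR: 00010000100

2 error(s) at position(s): 3, 8


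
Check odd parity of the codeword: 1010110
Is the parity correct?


Number of 1s: 4

No, parity error (4 ones)


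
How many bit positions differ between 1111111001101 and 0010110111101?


XOR: 1101001110000
Count of 1s: 6

6


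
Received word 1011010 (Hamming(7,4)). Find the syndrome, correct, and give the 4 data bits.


Syndrome = 0: no error detected

Data: 1010 (no errors)


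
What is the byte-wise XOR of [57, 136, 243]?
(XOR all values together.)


XOR chain: 57 ^ 136 ^ 243 = 66

66


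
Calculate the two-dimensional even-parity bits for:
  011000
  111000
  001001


Row parities: 010
Column parities: 101001

Row P: 010, Col P: 101001, Corner: 1


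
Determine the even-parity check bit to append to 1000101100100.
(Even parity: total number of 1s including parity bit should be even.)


Number of 1s in data: 5
Parity bit: 1

1


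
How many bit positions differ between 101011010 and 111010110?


XOR: 010001100
Count of 1s: 3

3


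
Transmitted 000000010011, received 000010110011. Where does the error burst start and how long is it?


XOR: 000010100000

Burst at position 4, length 3


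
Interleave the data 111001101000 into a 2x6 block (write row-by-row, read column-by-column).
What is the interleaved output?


Matrix:
  111001
  101000
Read columns: 111011000010

111011000010


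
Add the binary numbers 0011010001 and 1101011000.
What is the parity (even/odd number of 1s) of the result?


0011010001 = 209
1101011000 = 856
Sum = 1065 = 10000101001
1s count = 4

even parity (4 ones in 10000101001)


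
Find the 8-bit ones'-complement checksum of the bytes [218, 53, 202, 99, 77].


Sum = 649 mod 256 = 137
Complement = 118

118


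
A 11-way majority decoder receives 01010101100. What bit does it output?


Ones: 5 out of 11
Threshold: 6

0 (5/11 voted 1)


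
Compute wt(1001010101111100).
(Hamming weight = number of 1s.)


Counting 1s in 1001010101111100

9


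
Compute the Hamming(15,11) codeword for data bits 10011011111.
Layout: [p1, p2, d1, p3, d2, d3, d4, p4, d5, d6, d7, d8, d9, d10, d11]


Parity bits: p1=0, p2=1, p3=1, p4=0

011100101011111


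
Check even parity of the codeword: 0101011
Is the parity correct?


Number of 1s: 4

Yes, parity is correct (4 ones)


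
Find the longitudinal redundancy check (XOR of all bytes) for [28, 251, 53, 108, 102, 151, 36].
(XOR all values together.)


XOR chain: 28 ^ 251 ^ 53 ^ 108 ^ 102 ^ 151 ^ 36 = 107

107


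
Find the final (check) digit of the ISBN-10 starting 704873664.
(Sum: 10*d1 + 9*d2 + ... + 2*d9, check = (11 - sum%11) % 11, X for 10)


Weighted sum: 265
265 mod 11 = 1

Check digit: X


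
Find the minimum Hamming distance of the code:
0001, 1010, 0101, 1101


Comparing all pairs, minimum distance: 1
Can detect 0 errors, correct 0 errors

1


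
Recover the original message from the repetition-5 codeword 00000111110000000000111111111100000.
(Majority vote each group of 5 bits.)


Groups: 00000, 11111, 00000, 00000, 11111, 11111, 00000
Majority votes: 0100110

0100110


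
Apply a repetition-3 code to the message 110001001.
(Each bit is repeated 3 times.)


Each bit -> 3 copies

111111000000000111000000111


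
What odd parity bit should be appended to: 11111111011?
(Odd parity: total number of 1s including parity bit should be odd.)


Number of 1s in data: 10
Parity bit: 1

1


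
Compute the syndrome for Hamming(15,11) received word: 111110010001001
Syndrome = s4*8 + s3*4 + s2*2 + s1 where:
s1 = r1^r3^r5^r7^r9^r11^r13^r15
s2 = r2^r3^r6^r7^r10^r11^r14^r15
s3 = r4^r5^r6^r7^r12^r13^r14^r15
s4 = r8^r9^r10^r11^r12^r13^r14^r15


s1=0, s2=1, s3=0, s4=1

Syndrome = 10 (error at position 10)


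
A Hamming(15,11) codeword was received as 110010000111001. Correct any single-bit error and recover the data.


Syndrome = 4: error at position 4

Data: 01000111001 (corrected bit 4)


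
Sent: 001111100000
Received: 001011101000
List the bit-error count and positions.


XOR: 000100001000

2 error(s) at position(s): 3, 8


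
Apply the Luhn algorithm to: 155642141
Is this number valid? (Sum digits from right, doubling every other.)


Luhn sum = 28
28 mod 10 = 8

Invalid (Luhn sum mod 10 = 8)


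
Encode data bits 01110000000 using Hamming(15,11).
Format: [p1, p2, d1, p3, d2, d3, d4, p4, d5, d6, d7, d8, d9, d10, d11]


Parity bits: p1=0, p2=0, p3=1, p4=0

000111100000000


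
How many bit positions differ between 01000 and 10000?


XOR: 11000
Count of 1s: 2

2


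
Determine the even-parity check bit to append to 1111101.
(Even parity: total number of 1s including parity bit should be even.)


Number of 1s in data: 6
Parity bit: 0

0


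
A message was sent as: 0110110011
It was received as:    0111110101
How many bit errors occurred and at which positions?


XOR: 0001000110

3 error(s) at position(s): 3, 7, 8


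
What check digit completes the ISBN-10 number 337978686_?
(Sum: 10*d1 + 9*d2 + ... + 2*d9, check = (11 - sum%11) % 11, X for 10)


Weighted sum: 318
318 mod 11 = 10

Check digit: 1
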